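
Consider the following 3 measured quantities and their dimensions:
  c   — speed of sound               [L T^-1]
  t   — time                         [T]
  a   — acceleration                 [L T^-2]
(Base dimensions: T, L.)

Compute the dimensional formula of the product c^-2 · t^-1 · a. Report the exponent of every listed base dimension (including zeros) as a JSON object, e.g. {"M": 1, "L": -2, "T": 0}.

{"T": -1, "L": -1}

Exponent matrix [T,L] × [c,t,a]:
  T: [-1  1 -2]
  L: [ 1  0  1]
  [T]: (-2)·-1+(-1)·1+(1)·-2 = -1
  [L]: (-2)·1+(-1)·0+(1)·1 = -1
⇒ T^-1 L^-1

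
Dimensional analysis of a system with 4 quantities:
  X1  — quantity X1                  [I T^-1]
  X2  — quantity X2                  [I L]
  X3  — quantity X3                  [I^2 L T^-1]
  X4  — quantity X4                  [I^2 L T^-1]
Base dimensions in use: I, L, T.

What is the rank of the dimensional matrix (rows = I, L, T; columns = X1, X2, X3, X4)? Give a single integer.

Write exponents as rows I,L,T / cols X1,X2,X3,X4:
  I: [ 1  1  2  2]
  L: [ 0  1  1  1]
  T: [-1  0 -1 -1]
Echelon form has 2 nonzero rows (pivots: X1,X2)

2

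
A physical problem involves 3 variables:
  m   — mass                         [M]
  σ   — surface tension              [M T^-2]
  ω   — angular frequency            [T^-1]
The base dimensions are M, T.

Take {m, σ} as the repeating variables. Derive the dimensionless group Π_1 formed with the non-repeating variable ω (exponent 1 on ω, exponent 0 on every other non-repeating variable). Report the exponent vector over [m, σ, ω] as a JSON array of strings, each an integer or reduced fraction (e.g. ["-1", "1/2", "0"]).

Write exponents as rows M,T / cols m,σ,ω:
  M: [ 1  1  0]
  T: [ 0 -2 -1]
Row reduction gives pivot columns m,σ; rank = 2
Pivot set = {m,σ}, free = {ω}
RREF:
  r0: [   1    0 -1/2]
  r1: [   0    1  1/2]
Fix exponent of ω at 1; solve each RREF row for its pivot's exponent:
  r0: exp(m) + (-1/2)·1 = 0 ⇒ exp(m) = 1/2
  r1: exp(σ) + (1/2)·1 = 0 ⇒ exp(σ) = -1/2
Π_1 = m^(1/2) · σ^(-1/2) · ω

["1/2", "-1/2", "1"]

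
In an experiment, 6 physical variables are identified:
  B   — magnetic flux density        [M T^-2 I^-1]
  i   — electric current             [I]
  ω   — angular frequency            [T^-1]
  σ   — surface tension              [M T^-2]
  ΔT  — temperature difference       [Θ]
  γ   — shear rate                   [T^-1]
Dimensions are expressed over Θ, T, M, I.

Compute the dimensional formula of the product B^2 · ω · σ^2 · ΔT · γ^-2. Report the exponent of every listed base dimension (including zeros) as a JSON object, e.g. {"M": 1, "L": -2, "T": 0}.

Exponent matrix [Θ,T,M,I] × [B,i,ω,σ,ΔT,γ]:
  Θ: [ 0  0  0  0  1  0]
  T: [-2  0 -1 -2  0 -1]
  M: [ 1  0  0  1  0  0]
  I: [-1  1  0  0  0  0]
  [Θ]: (2)·0+(1)·0+(2)·0+(1)·1+(-2)·0 = 1
  [T]: (2)·-2+(1)·-1+(2)·-2+(1)·0+(-2)·-1 = -7
  [M]: (2)·1+(1)·0+(2)·1+(1)·0+(-2)·0 = 4
  [I]: (2)·-1+(1)·0+(2)·0+(1)·0+(-2)·0 = -2
⇒ Θ T^-7 M^4 I^-2

{"Θ": 1, "T": -7, "M": 4, "I": -2}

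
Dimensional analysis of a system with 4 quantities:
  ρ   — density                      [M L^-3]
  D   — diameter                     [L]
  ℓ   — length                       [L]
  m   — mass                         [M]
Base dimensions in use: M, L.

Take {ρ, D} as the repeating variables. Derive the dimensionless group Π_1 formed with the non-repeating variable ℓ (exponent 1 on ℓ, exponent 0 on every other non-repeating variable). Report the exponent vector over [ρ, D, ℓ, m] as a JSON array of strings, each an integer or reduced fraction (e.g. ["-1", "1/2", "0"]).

Write exponents as rows M,L / cols ρ,D,ℓ,m:
  M: [ 1  0  0  1]
  L: [-3  1  1  0]
RREF → pivots at {ρ,D} ⇒ r = 2
Repeat: ρ,D; free: ℓ,m
RREF:
  r0: [   1    0    0    1]
  r1: [   0    1    1    3]
Fix exponent of ℓ at 1, m at 0; solve each RREF row for its pivot's exponent:
  r0: exp(ρ) + (0)·1 = 0 ⇒ exp(ρ) = 0
  r1: exp(D) + (1)·1 = 0 ⇒ exp(D) = -1
Π_1 = D^-1 · ℓ

["0", "-1", "1", "0"]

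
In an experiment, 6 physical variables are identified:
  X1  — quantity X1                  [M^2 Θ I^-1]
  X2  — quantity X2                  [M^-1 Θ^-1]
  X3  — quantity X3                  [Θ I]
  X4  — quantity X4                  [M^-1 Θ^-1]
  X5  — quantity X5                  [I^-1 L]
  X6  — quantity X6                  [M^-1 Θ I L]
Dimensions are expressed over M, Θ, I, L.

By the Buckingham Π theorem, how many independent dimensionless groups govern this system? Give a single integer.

3

Write exponents as rows M,Θ,I,L / cols X1,X2,X3,X4,X5,X6:
  M: [ 2 -1  0 -1  0 -1]
  Θ: [ 1 -1  1 -1  0  1]
  I: [-1  0  1  0 -1  1]
  L: [ 0  0  0  0  1  1]
RREF → pivots at {X1,X2,X5} ⇒ r = 3
6 vars − rank 3 = 3 Π groups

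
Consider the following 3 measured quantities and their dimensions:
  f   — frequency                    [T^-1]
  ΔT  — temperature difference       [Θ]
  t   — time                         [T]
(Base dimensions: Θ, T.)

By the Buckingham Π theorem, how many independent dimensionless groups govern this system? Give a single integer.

Write exponents as rows Θ,T / cols f,ΔT,t:
  Θ: [ 0  1  0]
  T: [-1  0  1]
RREF → pivots at {f,ΔT} ⇒ r = 2
Π count = n − r = 3 − 2 = 1

1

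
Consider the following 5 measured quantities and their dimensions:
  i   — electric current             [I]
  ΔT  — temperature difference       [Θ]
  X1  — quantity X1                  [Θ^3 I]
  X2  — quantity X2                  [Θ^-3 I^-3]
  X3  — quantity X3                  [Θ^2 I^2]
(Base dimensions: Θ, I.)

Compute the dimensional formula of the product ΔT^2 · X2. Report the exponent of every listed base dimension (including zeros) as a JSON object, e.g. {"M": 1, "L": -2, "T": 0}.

{"Θ": -1, "I": -3}

Dimensional matrix (Θ×I by i×ΔT×X1×X2×X3):
  Θ: [ 0  1  3 -3  2]
  I: [ 1  0  1 -3  2]
  [Θ]: (2)·1+(1)·-3 = -1
  [I]: (2)·0+(1)·-3 = -3
⇒ Θ^-1 I^-3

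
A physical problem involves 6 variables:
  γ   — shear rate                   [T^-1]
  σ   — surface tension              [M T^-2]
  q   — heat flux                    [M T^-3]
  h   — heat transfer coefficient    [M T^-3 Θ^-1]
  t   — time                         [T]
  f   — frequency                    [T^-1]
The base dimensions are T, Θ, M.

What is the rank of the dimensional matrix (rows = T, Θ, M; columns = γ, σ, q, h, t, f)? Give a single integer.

3

Exponent matrix [T,Θ,M] × [γ,σ,q,h,t,f]:
  T: [-1 -2 -3 -3  1 -1]
  Θ: [ 0  0  0 -1  0  0]
  M: [ 0  1  1  1  0  0]
Row reduction gives pivot columns γ,σ,h; rank = 3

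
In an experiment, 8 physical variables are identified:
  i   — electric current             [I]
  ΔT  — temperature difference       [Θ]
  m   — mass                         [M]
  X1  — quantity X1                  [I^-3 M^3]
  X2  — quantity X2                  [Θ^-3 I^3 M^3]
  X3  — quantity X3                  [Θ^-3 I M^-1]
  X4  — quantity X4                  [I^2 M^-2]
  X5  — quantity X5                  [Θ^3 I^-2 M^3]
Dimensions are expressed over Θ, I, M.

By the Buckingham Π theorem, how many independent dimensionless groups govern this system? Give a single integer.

Exponent matrix [Θ,I,M] × [i,ΔT,m,X1,X2,X3,X4,X5]:
  Θ: [ 0  1  0  0 -3 -3  0  3]
  I: [ 1  0  0 -3  3  1  2 -2]
  M: [ 0  0  1  3  3 -1 -2  3]
RREF → pivots at {i,ΔT,m} ⇒ r = 3
n=8, r=3 ⇒ 5 dimensionless groups

5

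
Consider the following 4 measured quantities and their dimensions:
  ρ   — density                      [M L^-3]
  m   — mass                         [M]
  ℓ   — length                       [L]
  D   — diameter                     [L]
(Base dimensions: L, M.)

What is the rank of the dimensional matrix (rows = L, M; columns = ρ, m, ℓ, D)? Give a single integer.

2

Dimensional matrix (L×M by ρ×m×ℓ×D):
  L: [-3  0  1  1]
  M: [ 1  1  0  0]
Echelon form has 2 nonzero rows (pivots: ρ,m)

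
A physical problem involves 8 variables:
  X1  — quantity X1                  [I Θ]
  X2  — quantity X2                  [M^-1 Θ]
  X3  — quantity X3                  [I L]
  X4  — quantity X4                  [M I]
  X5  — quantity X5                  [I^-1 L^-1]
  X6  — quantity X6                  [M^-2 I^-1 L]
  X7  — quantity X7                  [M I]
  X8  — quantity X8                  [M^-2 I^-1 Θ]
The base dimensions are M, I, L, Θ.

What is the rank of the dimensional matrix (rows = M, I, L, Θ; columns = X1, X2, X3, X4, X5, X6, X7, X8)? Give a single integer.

3

Write exponents as rows M,I,L,Θ / cols X1,X2,X3,X4,X5,X6,X7,X8:
  M: [ 0 -1  0  1  0 -2  1 -2]
  I: [ 1  0  1  1 -1 -1  1 -1]
  L: [ 0  0  1  0 -1  1  0  0]
  Θ: [ 1  1  0  0  0  0  0  1]
Echelon form has 3 nonzero rows (pivots: X1,X2,X3)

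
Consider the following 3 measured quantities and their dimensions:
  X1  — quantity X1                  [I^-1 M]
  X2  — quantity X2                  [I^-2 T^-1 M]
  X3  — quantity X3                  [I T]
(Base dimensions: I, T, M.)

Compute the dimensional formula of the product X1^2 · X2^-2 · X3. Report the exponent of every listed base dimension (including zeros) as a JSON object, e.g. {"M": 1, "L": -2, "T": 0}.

{"I": 3, "T": 3, "M": 0}

Write exponents as rows I,T,M / cols X1,X2,X3:
  I: [-1 -2  1]
  T: [ 0 -1  1]
  M: [ 1  1  0]
  [I]: (2)·-1+(-2)·-2+(1)·1 = 3
  [T]: (2)·0+(-2)·-1+(1)·1 = 3
  [M]: (2)·1+(-2)·1+(1)·0 = 0
⇒ I^3 T^3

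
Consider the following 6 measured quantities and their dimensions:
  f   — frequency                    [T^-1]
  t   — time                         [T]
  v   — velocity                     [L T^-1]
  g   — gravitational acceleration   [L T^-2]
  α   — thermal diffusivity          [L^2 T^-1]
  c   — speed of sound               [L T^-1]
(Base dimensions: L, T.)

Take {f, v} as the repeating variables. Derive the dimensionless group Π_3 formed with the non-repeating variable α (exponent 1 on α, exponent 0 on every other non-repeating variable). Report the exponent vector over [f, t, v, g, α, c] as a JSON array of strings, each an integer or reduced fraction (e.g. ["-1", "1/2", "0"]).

["1", "0", "-2", "0", "1", "0"]

Dimensional matrix (L×T by f×t×v×g×α×c):
  L: [ 0  0  1  1  2  1]
  T: [-1  1 -1 -2 -1 -1]
RREF → pivots at {f,v} ⇒ r = 2
Pivot set = {f,v}, free = {t,g,α,c}
RREF:
  r0: [   1   -1    0    1   -1    0]
  r1: [   0    0    1    1    2    1]
Fix exponent of α at 1, t at 0, g at 0, c at 0; solve each RREF row for its pivot's exponent:
  r0: exp(f) + (-1)·1 = 0 ⇒ exp(f) = 1
  r1: exp(v) + (2)·1 = 0 ⇒ exp(v) = -2
Π_3 = f · v^-2 · α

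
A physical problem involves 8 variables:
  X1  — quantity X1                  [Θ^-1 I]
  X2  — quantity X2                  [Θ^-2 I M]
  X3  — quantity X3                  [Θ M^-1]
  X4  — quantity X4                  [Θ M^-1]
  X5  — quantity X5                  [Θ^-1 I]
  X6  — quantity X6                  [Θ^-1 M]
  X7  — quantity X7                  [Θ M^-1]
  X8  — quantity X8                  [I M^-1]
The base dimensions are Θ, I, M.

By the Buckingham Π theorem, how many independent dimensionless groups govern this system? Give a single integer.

Exponent matrix [Θ,I,M] × [X1,X2,X3,X4,X5,X6,X7,X8]:
  Θ: [-1 -2  1  1 -1 -1  1  0]
  I: [ 1  1  0  0  1  0  0  1]
  M: [ 0  1 -1 -1  0  1 -1 -1]
Row reduction gives pivot columns X1,X2; rank = 2
8 vars − rank 2 = 6 Π groups

6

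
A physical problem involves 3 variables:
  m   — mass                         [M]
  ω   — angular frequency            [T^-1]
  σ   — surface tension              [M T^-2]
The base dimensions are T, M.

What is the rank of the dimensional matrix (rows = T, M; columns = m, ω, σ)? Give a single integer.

Dimensional matrix (T×M by m×ω×σ):
  T: [ 0 -1 -2]
  M: [ 1  0  1]
Row reduction gives pivot columns m,ω; rank = 2

2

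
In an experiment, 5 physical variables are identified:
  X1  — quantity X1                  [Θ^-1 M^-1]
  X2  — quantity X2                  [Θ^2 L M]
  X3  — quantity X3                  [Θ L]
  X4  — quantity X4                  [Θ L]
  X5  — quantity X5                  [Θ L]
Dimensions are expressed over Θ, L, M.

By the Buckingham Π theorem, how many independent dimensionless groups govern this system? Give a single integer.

Write exponents as rows Θ,L,M / cols X1,X2,X3,X4,X5:
  Θ: [-1  2  1  1  1]
  L: [ 0  1  1  1  1]
  M: [-1  1  0  0  0]
Echelon form has 2 nonzero rows (pivots: X1,X2)
Π count = n − r = 5 − 2 = 3

3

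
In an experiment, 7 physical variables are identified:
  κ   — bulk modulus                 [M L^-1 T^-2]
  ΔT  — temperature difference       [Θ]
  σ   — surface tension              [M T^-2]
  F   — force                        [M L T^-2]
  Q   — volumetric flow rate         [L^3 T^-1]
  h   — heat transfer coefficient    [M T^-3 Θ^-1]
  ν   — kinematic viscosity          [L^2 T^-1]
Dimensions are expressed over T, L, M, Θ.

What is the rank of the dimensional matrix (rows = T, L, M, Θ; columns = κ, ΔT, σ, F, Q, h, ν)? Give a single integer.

Dimensional matrix (T×L×M×Θ by κ×ΔT×σ×F×Q×h×ν):
  T: [-2  0 -2 -2 -1 -3 -1]
  L: [-1  0  0  1  3  0  2]
  M: [ 1  0  1  1  0  1  0]
  Θ: [ 0  1  0  0  0 -1  0]
RREF → pivots at {κ,ΔT,σ,Q} ⇒ r = 4

4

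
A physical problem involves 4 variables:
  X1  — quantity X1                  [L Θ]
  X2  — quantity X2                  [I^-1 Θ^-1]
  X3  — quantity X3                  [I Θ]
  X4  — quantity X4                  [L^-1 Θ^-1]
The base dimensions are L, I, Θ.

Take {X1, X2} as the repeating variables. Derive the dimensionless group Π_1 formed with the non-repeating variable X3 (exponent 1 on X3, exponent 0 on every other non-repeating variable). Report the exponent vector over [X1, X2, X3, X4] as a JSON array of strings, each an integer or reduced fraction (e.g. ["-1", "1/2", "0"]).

["0", "1", "1", "0"]

Exponent matrix [L,I,Θ] × [X1,X2,X3,X4]:
  L: [ 1  0  0 -1]
  I: [ 0 -1  1  0]
  Θ: [ 1 -1  1 -1]
RREF → pivots at {X1,X2} ⇒ r = 2
Repeat: X1,X2; free: X3,X4
RREF:
  r0: [   1    0    0   -1]
  r1: [   0    1   -1    0]
  r2: [   0    0    0    0]
Fix exponent of X3 at 1, X4 at 0; solve each RREF row for its pivot's exponent:
  r0: exp(X1) + (0)·1 = 0 ⇒ exp(X1) = 0
  r1: exp(X2) + (-1)·1 = 0 ⇒ exp(X2) = 1
Π_1 = X2 · X3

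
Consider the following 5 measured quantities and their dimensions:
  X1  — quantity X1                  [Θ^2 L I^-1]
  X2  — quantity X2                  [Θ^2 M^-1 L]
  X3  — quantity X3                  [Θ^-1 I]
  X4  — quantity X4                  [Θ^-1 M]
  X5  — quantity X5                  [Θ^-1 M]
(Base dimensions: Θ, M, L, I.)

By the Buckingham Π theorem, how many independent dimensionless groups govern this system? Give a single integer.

Dimensional matrix (Θ×M×L×I by X1×X2×X3×X4×X5):
  Θ: [ 2  2 -1 -1 -1]
  M: [ 0 -1  0  1  1]
  L: [ 1  1  0  0  0]
  I: [-1  0  1  0  0]
Echelon form has 3 nonzero rows (pivots: X1,X2,X3)
5 vars − rank 3 = 2 Π groups

2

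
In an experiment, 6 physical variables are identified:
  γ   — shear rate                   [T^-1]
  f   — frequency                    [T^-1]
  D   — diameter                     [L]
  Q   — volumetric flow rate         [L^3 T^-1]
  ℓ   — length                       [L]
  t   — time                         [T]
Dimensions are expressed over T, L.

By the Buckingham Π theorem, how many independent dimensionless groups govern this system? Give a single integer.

Dimensional matrix (T×L by γ×f×D×Q×ℓ×t):
  T: [-1 -1  0 -1  0  1]
  L: [ 0  0  1  3  1  0]
Echelon form has 2 nonzero rows (pivots: γ,D)
Π count = n − r = 6 − 2 = 4

4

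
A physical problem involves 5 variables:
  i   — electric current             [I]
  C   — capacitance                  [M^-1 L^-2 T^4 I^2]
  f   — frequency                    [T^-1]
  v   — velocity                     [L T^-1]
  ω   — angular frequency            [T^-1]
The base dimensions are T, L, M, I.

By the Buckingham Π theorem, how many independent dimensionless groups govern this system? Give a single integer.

1

Dimensional matrix (T×L×M×I by i×C×f×v×ω):
  T: [ 0  4 -1 -1 -1]
  L: [ 0 -2  0  1  0]
  M: [ 0 -1  0  0  0]
  I: [ 1  2  0  0  0]
Row reduction gives pivot columns i,C,f,v; rank = 4
5 vars − rank 4 = 1 Π group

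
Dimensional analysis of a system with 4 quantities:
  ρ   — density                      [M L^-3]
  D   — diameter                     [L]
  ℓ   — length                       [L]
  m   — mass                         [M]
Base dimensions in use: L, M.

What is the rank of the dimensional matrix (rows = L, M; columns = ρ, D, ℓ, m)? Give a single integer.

Exponent matrix [L,M] × [ρ,D,ℓ,m]:
  L: [-3  1  1  0]
  M: [ 1  0  0  1]
RREF → pivots at {ρ,D} ⇒ r = 2

2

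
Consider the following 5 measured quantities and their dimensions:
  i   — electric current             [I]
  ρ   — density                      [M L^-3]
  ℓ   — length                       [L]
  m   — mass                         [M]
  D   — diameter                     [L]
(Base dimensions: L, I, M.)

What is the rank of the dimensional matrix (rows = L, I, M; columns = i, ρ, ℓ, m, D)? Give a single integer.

3

Exponent matrix [L,I,M] × [i,ρ,ℓ,m,D]:
  L: [ 0 -3  1  0  1]
  I: [ 1  0  0  0  0]
  M: [ 0  1  0  1  0]
RREF → pivots at {i,ρ,ℓ} ⇒ r = 3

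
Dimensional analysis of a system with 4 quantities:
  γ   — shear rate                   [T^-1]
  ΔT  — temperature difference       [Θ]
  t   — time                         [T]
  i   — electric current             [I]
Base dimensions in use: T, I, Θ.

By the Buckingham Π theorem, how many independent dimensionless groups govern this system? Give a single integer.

Dimensional matrix (T×I×Θ by γ×ΔT×t×i):
  T: [-1  0  1  0]
  I: [ 0  0  0  1]
  Θ: [ 0  1  0  0]
Echelon form has 3 nonzero rows (pivots: γ,ΔT,i)
Π count = n − r = 4 − 3 = 1

1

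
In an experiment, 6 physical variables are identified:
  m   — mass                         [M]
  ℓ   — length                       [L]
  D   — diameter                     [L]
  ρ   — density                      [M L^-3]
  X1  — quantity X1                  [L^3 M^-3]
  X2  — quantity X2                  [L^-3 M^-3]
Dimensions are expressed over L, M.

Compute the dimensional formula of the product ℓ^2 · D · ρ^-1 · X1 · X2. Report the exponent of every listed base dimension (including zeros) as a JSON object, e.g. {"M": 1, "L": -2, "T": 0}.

{"L": 6, "M": -7}

Exponent matrix [L,M] × [m,ℓ,D,ρ,X1,X2]:
  L: [ 0  1  1 -3  3 -3]
  M: [ 1  0  0  1 -3 -3]
  [L]: (2)·1+(1)·1+(-1)·-3+(1)·3+(1)·-3 = 6
  [M]: (2)·0+(1)·0+(-1)·1+(1)·-3+(1)·-3 = -7
⇒ L^6 M^-7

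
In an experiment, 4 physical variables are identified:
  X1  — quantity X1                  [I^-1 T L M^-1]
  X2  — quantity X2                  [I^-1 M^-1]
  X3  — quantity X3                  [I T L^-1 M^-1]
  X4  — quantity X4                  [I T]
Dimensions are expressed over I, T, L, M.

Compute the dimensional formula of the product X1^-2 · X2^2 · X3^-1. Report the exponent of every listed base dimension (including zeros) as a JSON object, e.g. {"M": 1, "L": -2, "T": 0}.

{"I": -1, "T": -3, "L": -1, "M": 1}

Write exponents as rows I,T,L,M / cols X1,X2,X3,X4:
  I: [-1 -1  1  1]
  T: [ 1  0  1  1]
  L: [ 1  0 -1  0]
  M: [-1 -1 -1  0]
  [I]: (-2)·-1+(2)·-1+(-1)·1 = -1
  [T]: (-2)·1+(2)·0+(-1)·1 = -3
  [L]: (-2)·1+(2)·0+(-1)·-1 = -1
  [M]: (-2)·-1+(2)·-1+(-1)·-1 = 1
⇒ I^-1 T^-3 L^-1 M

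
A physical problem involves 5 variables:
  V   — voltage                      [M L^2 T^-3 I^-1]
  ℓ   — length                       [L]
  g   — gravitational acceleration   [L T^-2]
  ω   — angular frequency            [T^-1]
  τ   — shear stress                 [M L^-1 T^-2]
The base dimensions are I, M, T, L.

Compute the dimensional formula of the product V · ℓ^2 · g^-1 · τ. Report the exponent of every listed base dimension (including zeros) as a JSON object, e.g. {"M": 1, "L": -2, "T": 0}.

{"I": -1, "M": 2, "T": -3, "L": 2}

Dimensional matrix (I×M×T×L by V×ℓ×g×ω×τ):
  I: [-1  0  0  0  0]
  M: [ 1  0  0  0  1]
  T: [-3  0 -2 -1 -2]
  L: [ 2  1  1  0 -1]
  [I]: (1)·-1+(2)·0+(-1)·0+(1)·0 = -1
  [M]: (1)·1+(2)·0+(-1)·0+(1)·1 = 2
  [T]: (1)·-3+(2)·0+(-1)·-2+(1)·-2 = -3
  [L]: (1)·2+(2)·1+(-1)·1+(1)·-1 = 2
⇒ I^-1 M^2 T^-3 L^2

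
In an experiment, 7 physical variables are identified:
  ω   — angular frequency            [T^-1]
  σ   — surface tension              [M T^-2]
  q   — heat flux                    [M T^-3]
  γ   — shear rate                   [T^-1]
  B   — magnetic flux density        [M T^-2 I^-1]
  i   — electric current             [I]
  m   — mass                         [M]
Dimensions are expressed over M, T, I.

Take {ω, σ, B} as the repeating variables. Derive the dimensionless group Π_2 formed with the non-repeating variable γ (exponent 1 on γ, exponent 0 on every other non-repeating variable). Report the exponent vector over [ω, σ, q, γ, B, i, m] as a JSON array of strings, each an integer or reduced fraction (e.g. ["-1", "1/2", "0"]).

Write exponents as rows M,T,I / cols ω,σ,q,γ,B,i,m:
  M: [ 0  1  1  0  1  0  1]
  T: [-1 -2 -3 -1 -2  0  0]
  I: [ 0  0  0  0 -1  1  0]
Row reduction gives pivot columns ω,σ,B; rank = 3
Pivot set = {ω,σ,B}, free = {q,γ,i,m}
RREF:
  r0: [   1    0    1    1    0    0   -2]
  r1: [   0    1    1    0    0    1    1]
  r2: [   0    0    0    0    1   -1    0]
Fix exponent of γ at 1, q at 0, i at 0, m at 0; solve each RREF row for its pivot's exponent:
  r0: exp(ω) + (1)·1 = 0 ⇒ exp(ω) = -1
  r1: exp(σ) + (0)·1 = 0 ⇒ exp(σ) = 0
  r2: exp(B) + (0)·1 = 0 ⇒ exp(B) = 0
Π_2 = ω^-1 · γ

["-1", "0", "0", "1", "0", "0", "0"]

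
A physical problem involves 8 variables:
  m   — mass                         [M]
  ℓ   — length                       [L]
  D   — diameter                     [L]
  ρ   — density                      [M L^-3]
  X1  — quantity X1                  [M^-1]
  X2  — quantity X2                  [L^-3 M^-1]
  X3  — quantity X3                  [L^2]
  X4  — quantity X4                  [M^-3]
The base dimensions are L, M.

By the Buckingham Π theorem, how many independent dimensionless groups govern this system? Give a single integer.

6

Write exponents as rows L,M / cols m,ℓ,D,ρ,X1,X2,X3,X4:
  L: [ 0  1  1 -3  0 -3  2  0]
  M: [ 1  0  0  1 -1 -1  0 -3]
Echelon form has 2 nonzero rows (pivots: m,ℓ)
Π count = n − r = 8 − 2 = 6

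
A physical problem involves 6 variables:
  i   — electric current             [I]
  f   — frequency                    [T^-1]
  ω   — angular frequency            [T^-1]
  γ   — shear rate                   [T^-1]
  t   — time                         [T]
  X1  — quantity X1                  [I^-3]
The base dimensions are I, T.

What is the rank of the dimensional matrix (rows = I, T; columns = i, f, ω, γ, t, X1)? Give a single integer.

Write exponents as rows I,T / cols i,f,ω,γ,t,X1:
  I: [ 1  0  0  0  0 -3]
  T: [ 0 -1 -1 -1  1  0]
Echelon form has 2 nonzero rows (pivots: i,f)

2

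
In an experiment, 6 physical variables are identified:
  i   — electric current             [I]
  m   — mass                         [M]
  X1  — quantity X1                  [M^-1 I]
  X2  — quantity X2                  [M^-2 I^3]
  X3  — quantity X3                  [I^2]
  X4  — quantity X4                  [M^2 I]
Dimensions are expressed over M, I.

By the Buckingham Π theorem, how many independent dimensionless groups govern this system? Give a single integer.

4

Dimensional matrix (M×I by i×m×X1×X2×X3×X4):
  M: [ 0  1 -1 -2  0  2]
  I: [ 1  0  1  3  2  1]
Echelon form has 2 nonzero rows (pivots: i,m)
n=6, r=2 ⇒ 4 dimensionless groups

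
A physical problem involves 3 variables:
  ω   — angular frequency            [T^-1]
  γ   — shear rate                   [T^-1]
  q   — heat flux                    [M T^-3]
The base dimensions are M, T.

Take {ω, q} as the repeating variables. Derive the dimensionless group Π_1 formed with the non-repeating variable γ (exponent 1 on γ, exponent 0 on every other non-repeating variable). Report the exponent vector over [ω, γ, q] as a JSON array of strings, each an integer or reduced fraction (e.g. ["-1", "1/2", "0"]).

Exponent matrix [M,T] × [ω,γ,q]:
  M: [ 0  0  1]
  T: [-1 -1 -3]
Echelon form has 2 nonzero rows (pivots: ω,q)
Repeat: ω,q; free: γ
RREF:
  r0: [   1    1    0]
  r1: [   0    0    1]
Fix exponent of γ at 1; solve each RREF row for its pivot's exponent:
  r0: exp(ω) + (1)·1 = 0 ⇒ exp(ω) = -1
  r1: exp(q) + (0)·1 = 0 ⇒ exp(q) = 0
Π_1 = ω^-1 · γ

["-1", "1", "0"]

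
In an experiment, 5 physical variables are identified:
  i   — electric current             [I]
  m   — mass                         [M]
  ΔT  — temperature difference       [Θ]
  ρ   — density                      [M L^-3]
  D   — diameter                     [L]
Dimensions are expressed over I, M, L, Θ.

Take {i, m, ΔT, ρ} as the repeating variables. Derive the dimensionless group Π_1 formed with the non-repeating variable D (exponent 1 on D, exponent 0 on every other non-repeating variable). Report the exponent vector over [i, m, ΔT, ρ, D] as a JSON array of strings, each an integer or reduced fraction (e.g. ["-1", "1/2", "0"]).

Exponent matrix [I,M,L,Θ] × [i,m,ΔT,ρ,D]:
  I: [ 1  0  0  0  0]
  M: [ 0  1  0  1  0]
  L: [ 0  0  0 -3  1]
  Θ: [ 0  0  1  0  0]
RREF → pivots at {i,m,ΔT,ρ} ⇒ r = 4
Pivot set = {i,m,ΔT,ρ}, free = {D}
RREF:
  r0: [   1    0    0    0    0]
  r1: [   0    1    0    0  1/3]
  r2: [   0    0    1    0    0]
  r3: [   0    0    0    1 -1/3]
Fix exponent of D at 1; solve each RREF row for its pivot's exponent:
  r0: exp(i) + (0)·1 = 0 ⇒ exp(i) = 0
  r1: exp(m) + (1/3)·1 = 0 ⇒ exp(m) = -1/3
  r2: exp(ΔT) + (0)·1 = 0 ⇒ exp(ΔT) = 0
  r3: exp(ρ) + (-1/3)·1 = 0 ⇒ exp(ρ) = 1/3
Π_1 = m^(-1/3) · ρ^(1/3) · D

["0", "-1/3", "0", "1/3", "1"]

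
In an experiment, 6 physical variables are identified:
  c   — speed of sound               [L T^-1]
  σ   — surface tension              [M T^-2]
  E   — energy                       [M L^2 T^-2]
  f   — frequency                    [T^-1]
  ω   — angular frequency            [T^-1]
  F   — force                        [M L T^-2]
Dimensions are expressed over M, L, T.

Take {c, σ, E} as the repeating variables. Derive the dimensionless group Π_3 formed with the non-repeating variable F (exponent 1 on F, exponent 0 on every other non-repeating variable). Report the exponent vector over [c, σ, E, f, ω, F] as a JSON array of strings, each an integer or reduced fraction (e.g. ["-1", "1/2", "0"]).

["0", "-1/2", "-1/2", "0", "0", "1"]

Exponent matrix [M,L,T] × [c,σ,E,f,ω,F]:
  M: [ 0  1  1  0  0  1]
  L: [ 1  0  2  0  0  1]
  T: [-1 -2 -2 -1 -1 -2]
Echelon form has 3 nonzero rows (pivots: c,σ,E)
Pivot set = {c,σ,E}, free = {f,ω,F}
RREF:
  r0: [   1    0    0    1    1    0]
  r1: [   0    1    0  1/2  1/2  1/2]
  r2: [   0    0    1 -1/2 -1/2  1/2]
Fix exponent of F at 1, f at 0, ω at 0; solve each RREF row for its pivot's exponent:
  r0: exp(c) + (0)·1 = 0 ⇒ exp(c) = 0
  r1: exp(σ) + (1/2)·1 = 0 ⇒ exp(σ) = -1/2
  r2: exp(E) + (1/2)·1 = 0 ⇒ exp(E) = -1/2
Π_3 = σ^(-1/2) · E^(-1/2) · F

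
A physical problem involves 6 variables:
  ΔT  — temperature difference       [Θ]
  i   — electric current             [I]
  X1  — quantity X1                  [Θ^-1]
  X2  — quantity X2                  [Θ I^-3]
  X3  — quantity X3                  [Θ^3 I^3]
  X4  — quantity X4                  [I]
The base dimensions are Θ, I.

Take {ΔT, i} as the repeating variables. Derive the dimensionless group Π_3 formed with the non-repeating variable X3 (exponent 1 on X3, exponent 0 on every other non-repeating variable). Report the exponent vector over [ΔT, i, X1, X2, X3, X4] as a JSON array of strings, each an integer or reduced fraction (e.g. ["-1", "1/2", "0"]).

Exponent matrix [Θ,I] × [ΔT,i,X1,X2,X3,X4]:
  Θ: [ 1  0 -1  1  3  0]
  I: [ 0  1  0 -3  3  1]
Echelon form has 2 nonzero rows (pivots: ΔT,i)
Repeat: ΔT,i; free: X1,X2,X3,X4
RREF:
  r0: [   1    0   -1    1    3    0]
  r1: [   0    1    0   -3    3    1]
Fix exponent of X3 at 1, X1 at 0, X2 at 0, X4 at 0; solve each RREF row for its pivot's exponent:
  r0: exp(ΔT) + (3)·1 = 0 ⇒ exp(ΔT) = -3
  r1: exp(i) + (3)·1 = 0 ⇒ exp(i) = -3
Π_3 = ΔT^-3 · i^-3 · X3

["-3", "-3", "0", "0", "1", "0"]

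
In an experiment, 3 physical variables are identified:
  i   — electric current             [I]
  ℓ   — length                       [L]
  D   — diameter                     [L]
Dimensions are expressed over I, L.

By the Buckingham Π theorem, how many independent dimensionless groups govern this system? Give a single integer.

Write exponents as rows I,L / cols i,ℓ,D:
  I: [ 1  0  0]
  L: [ 0  1  1]
RREF → pivots at {i,ℓ} ⇒ r = 2
3 vars − rank 2 = 1 Π group

1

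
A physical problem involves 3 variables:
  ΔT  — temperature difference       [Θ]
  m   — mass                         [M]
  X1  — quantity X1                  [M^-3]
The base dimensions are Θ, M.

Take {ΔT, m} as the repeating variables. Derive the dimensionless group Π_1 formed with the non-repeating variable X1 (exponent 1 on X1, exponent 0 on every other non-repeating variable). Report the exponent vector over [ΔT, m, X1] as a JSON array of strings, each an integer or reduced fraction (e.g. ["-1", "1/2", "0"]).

["0", "3", "1"]

Write exponents as rows Θ,M / cols ΔT,m,X1:
  Θ: [ 1  0  0]
  M: [ 0  1 -3]
RREF → pivots at {ΔT,m} ⇒ r = 2
Repeat: ΔT,m; free: X1
RREF:
  r0: [   1    0    0]
  r1: [   0    1   -3]
Fix exponent of X1 at 1; solve each RREF row for its pivot's exponent:
  r0: exp(ΔT) + (0)·1 = 0 ⇒ exp(ΔT) = 0
  r1: exp(m) + (-3)·1 = 0 ⇒ exp(m) = 3
Π_1 = m^3 · X1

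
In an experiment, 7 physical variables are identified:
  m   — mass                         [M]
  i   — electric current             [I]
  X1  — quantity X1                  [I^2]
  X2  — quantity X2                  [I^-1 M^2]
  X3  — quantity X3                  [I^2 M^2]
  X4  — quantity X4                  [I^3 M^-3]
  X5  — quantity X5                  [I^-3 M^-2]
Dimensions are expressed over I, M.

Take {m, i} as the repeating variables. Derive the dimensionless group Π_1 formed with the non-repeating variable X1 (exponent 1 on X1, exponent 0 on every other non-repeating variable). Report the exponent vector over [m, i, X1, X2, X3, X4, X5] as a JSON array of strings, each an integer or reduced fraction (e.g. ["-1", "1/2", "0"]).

["0", "-2", "1", "0", "0", "0", "0"]

Dimensional matrix (I×M by m×i×X1×X2×X3×X4×X5):
  I: [ 0  1  2 -1  2  3 -3]
  M: [ 1  0  0  2  2 -3 -2]
RREF → pivots at {m,i} ⇒ r = 2
Pivot set = {m,i}, free = {X1,X2,X3,X4,X5}
RREF:
  r0: [   1    0    0    2    2   -3   -2]
  r1: [   0    1    2   -1    2    3   -3]
Fix exponent of X1 at 1, X2 at 0, X3 at 0, X4 at 0, X5 at 0; solve each RREF row for its pivot's exponent:
  r0: exp(m) + (0)·1 = 0 ⇒ exp(m) = 0
  r1: exp(i) + (2)·1 = 0 ⇒ exp(i) = -2
Π_1 = i^-2 · X1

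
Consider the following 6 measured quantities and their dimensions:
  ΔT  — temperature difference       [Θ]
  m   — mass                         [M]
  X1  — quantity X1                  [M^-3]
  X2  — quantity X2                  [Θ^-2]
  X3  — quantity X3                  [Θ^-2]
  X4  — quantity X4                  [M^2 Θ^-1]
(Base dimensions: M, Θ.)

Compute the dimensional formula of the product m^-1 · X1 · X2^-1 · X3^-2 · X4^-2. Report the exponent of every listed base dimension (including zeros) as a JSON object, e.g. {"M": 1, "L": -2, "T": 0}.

Dimensional matrix (M×Θ by ΔT×m×X1×X2×X3×X4):
  M: [ 0  1 -3  0  0  2]
  Θ: [ 1  0  0 -2 -2 -1]
  [M]: (-1)·1+(1)·-3+(-1)·0+(-2)·0+(-2)·2 = -8
  [Θ]: (-1)·0+(1)·0+(-1)·-2+(-2)·-2+(-2)·-1 = 8
⇒ M^-8 Θ^8

{"M": -8, "Θ": 8}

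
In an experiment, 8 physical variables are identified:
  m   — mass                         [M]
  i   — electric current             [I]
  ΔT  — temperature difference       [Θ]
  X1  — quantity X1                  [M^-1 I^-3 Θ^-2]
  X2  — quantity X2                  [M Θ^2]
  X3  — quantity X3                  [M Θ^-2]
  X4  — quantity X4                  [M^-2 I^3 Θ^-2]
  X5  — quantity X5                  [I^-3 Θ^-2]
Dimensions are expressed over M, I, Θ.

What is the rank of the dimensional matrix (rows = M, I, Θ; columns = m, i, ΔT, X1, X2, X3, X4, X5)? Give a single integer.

Write exponents as rows M,I,Θ / cols m,i,ΔT,X1,X2,X3,X4,X5:
  M: [ 1  0  0 -1  1  1 -2  0]
  I: [ 0  1  0 -3  0  0  3 -3]
  Θ: [ 0  0  1 -2  2 -2 -2 -2]
Echelon form has 3 nonzero rows (pivots: m,i,ΔT)

3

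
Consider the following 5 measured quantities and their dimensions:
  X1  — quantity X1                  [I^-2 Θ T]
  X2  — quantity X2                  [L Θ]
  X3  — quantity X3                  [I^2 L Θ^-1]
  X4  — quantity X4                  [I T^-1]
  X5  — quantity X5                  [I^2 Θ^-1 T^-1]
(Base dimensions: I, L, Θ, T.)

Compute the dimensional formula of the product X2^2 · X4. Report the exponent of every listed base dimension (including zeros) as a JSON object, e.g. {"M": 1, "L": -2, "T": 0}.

Write exponents as rows I,L,Θ,T / cols X1,X2,X3,X4,X5:
  I: [-2  0  2  1  2]
  L: [ 0  1  1  0  0]
  Θ: [ 1  1 -1  0 -1]
  T: [ 1  0  0 -1 -1]
  [I]: (2)·0+(1)·1 = 1
  [L]: (2)·1+(1)·0 = 2
  [Θ]: (2)·1+(1)·0 = 2
  [T]: (2)·0+(1)·-1 = -1
⇒ I L^2 Θ^2 T^-1

{"I": 1, "L": 2, "Θ": 2, "T": -1}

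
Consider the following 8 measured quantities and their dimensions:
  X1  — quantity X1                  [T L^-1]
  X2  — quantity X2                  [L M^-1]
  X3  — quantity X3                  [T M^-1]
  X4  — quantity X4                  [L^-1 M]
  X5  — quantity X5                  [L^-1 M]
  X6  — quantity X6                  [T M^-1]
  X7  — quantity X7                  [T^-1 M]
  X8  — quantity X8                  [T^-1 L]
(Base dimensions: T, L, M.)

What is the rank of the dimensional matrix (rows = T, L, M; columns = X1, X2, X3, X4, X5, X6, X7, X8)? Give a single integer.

2

Write exponents as rows T,L,M / cols X1,X2,X3,X4,X5,X6,X7,X8:
  T: [ 1  0  1  0  0  1 -1 -1]
  L: [-1  1  0 -1 -1  0  0  1]
  M: [ 0 -1 -1  1  1 -1  1  0]
Row reduction gives pivot columns X1,X2; rank = 2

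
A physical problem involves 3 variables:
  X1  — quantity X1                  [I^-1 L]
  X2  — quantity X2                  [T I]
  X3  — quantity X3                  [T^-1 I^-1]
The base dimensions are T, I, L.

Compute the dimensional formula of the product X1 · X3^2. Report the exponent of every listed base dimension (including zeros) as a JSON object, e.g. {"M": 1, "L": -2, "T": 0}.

{"T": -2, "I": -3, "L": 1}

Exponent matrix [T,I,L] × [X1,X2,X3]:
  T: [ 0  1 -1]
  I: [-1  1 -1]
  L: [ 1  0  0]
  [T]: (1)·0+(2)·-1 = -2
  [I]: (1)·-1+(2)·-1 = -3
  [L]: (1)·1+(2)·0 = 1
⇒ T^-2 I^-3 L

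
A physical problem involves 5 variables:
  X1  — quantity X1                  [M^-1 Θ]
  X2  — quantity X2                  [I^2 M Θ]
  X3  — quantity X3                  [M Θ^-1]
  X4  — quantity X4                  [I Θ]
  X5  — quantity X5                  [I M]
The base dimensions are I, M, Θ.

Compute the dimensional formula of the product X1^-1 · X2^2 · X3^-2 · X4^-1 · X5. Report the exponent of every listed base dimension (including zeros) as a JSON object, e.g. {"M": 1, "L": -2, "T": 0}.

Write exponents as rows I,M,Θ / cols X1,X2,X3,X4,X5:
  I: [ 0  2  0  1  1]
  M: [-1  1  1  0  1]
  Θ: [ 1  1 -1  1  0]
  [I]: (-1)·0+(2)·2+(-2)·0+(-1)·1+(1)·1 = 4
  [M]: (-1)·-1+(2)·1+(-2)·1+(-1)·0+(1)·1 = 2
  [Θ]: (-1)·1+(2)·1+(-2)·-1+(-1)·1+(1)·0 = 2
⇒ I^4 M^2 Θ^2

{"I": 4, "M": 2, "Θ": 2}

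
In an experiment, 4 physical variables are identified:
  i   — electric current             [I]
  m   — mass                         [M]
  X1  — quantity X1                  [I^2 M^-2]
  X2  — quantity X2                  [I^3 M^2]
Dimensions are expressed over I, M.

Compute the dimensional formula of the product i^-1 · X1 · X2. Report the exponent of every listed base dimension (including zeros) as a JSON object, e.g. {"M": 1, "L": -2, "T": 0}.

Write exponents as rows I,M / cols i,m,X1,X2:
  I: [ 1  0  2  3]
  M: [ 0  1 -2  2]
  [I]: (-1)·1+(1)·2+(1)·3 = 4
  [M]: (-1)·0+(1)·-2+(1)·2 = 0
⇒ I^4

{"I": 4, "M": 0}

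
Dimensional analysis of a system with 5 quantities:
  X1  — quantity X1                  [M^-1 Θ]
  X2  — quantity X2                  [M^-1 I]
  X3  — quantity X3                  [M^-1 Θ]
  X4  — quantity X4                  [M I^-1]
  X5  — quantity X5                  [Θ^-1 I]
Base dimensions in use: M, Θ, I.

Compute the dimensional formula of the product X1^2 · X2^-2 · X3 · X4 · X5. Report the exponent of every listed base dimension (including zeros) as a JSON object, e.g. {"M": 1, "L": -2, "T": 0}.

Exponent matrix [M,Θ,I] × [X1,X2,X3,X4,X5]:
  M: [-1 -1 -1  1  0]
  Θ: [ 1  0  1  0 -1]
  I: [ 0  1  0 -1  1]
  [M]: (2)·-1+(-2)·-1+(1)·-1+(1)·1+(1)·0 = 0
  [Θ]: (2)·1+(-2)·0+(1)·1+(1)·0+(1)·-1 = 2
  [I]: (2)·0+(-2)·1+(1)·0+(1)·-1+(1)·1 = -2
⇒ Θ^2 I^-2

{"M": 0, "Θ": 2, "I": -2}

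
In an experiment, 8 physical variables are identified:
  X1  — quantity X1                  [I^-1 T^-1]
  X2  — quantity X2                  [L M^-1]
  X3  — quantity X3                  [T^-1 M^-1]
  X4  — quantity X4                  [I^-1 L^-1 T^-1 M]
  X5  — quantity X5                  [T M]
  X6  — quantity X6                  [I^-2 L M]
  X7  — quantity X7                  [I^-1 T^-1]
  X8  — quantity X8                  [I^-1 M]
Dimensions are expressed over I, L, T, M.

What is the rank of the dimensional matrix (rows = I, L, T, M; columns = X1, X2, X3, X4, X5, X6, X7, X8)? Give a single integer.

Exponent matrix [I,L,T,M] × [X1,X2,X3,X4,X5,X6,X7,X8]:
  I: [-1  0  0 -1  0 -2 -1 -1]
  L: [ 0  1  0 -1  0  1  0  0]
  T: [-1  0 -1 -1  1  0 -1  0]
  M: [ 0 -1 -1  1  1  1  0  1]
Row reduction gives pivot columns X1,X2,X3; rank = 3

3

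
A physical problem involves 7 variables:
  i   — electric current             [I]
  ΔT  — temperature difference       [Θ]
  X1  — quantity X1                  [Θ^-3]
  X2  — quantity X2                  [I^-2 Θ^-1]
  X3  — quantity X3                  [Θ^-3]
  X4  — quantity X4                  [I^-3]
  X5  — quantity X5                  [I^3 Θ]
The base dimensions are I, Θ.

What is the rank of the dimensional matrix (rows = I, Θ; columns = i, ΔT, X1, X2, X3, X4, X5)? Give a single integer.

Exponent matrix [I,Θ] × [i,ΔT,X1,X2,X3,X4,X5]:
  I: [ 1  0  0 -2  0 -3  3]
  Θ: [ 0  1 -3 -1 -3  0  1]
Row reduction gives pivot columns i,ΔT; rank = 2

2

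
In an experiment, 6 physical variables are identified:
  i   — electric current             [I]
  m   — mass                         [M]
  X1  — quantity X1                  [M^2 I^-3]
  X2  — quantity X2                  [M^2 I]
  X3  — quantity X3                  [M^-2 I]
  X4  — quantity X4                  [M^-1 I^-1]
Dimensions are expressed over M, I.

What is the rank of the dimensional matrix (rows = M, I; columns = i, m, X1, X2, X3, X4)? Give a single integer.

2

Dimensional matrix (M×I by i×m×X1×X2×X3×X4):
  M: [ 0  1  2  2 -2 -1]
  I: [ 1  0 -3  1  1 -1]
Echelon form has 2 nonzero rows (pivots: i,m)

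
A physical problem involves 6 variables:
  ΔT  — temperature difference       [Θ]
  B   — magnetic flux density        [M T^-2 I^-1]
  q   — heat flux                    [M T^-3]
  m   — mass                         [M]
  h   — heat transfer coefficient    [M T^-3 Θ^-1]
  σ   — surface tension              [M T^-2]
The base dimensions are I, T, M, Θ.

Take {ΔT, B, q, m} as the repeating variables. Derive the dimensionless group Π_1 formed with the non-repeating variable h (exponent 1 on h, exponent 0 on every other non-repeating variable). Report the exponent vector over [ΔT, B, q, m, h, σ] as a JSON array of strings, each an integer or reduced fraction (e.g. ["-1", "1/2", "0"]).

Dimensional matrix (I×T×M×Θ by ΔT×B×q×m×h×σ):
  I: [ 0 -1  0  0  0  0]
  T: [ 0 -2 -3  0 -3 -2]
  M: [ 0  1  1  1  1  1]
  Θ: [ 1  0  0  0 -1  0]
Echelon form has 4 nonzero rows (pivots: ΔT,B,q,m)
Pivot set = {ΔT,B,q,m}, free = {h,σ}
RREF:
  r0: [   1    0    0    0   -1    0]
  r1: [   0    1    0    0    0    0]
  r2: [   0    0    1    0    1  2/3]
  r3: [   0    0    0    1    0  1/3]
Fix exponent of h at 1, σ at 0; solve each RREF row for its pivot's exponent:
  r0: exp(ΔT) + (-1)·1 = 0 ⇒ exp(ΔT) = 1
  r1: exp(B) + (0)·1 = 0 ⇒ exp(B) = 0
  r2: exp(q) + (1)·1 = 0 ⇒ exp(q) = -1
  r3: exp(m) + (0)·1 = 0 ⇒ exp(m) = 0
Π_1 = ΔT · q^-1 · h

["1", "0", "-1", "0", "1", "0"]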